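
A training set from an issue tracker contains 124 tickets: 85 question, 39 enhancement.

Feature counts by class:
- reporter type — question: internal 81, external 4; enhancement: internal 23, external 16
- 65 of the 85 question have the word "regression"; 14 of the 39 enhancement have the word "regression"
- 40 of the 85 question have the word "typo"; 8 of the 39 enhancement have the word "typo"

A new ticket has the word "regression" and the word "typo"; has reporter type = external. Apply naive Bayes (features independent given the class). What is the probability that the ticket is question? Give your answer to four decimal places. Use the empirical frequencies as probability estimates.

question: (85/124) × (4/85) × (65/85) × (40/85) ≈ 0.0116084
enhancement: (39/124) × (16/39) × (14/39) × (8/39) ≈ 0.00950139
P(question | x) = 0.0116084 / 0.02110979 ≈ 0.5499

0.5499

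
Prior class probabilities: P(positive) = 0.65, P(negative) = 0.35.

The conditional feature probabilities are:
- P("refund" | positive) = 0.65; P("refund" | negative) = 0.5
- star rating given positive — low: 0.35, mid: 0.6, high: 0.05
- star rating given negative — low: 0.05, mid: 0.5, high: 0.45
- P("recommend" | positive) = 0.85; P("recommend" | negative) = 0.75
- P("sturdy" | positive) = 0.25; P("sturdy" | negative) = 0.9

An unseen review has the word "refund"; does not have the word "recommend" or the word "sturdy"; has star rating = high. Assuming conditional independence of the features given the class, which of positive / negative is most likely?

positive

positive: 0.65 × 0.65 × 0.05 × (1−0.85) × (1−0.25) = 0.0023765625
negative: 0.35 × 0.5 × 0.45 × (1−0.75) × (1−0.9) = 0.00196875
Highest score → positive.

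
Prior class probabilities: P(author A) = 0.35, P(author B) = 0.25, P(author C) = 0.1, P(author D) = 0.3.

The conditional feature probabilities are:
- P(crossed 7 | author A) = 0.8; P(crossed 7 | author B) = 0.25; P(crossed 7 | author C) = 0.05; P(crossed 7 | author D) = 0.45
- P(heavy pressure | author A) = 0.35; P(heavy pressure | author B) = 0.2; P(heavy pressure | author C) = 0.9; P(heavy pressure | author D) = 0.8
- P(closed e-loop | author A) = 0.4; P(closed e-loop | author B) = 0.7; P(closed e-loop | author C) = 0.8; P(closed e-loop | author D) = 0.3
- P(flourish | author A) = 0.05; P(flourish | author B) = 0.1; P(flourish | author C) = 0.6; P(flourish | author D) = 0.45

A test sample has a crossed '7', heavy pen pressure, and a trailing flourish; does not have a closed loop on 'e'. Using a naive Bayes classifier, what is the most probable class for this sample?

author D

author A: 0.35 × 0.8 × 0.35 × (1−0.4) × 0.05 = 0.00294
author B: 0.25 × 0.25 × 0.2 × (1−0.7) × 0.1 = 0.000375
author C: 0.1 × 0.05 × 0.9 × (1−0.8) × 0.6 = 0.00054
author D: 0.3 × 0.45 × 0.8 × (1−0.3) × 0.45 = 0.03402
Highest score → author D.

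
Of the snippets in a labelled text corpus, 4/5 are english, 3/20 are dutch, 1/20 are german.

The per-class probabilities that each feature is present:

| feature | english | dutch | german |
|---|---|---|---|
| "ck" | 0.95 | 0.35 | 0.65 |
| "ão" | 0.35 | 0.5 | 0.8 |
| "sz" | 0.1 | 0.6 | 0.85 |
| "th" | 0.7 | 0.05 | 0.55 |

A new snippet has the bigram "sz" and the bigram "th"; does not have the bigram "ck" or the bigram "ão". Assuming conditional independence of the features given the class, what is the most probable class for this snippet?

english: 0.8 × (1−0.95) × (1−0.35) × 0.1 × 0.7 = 0.00182
dutch: 0.15 × (1−0.35) × (1−0.5) × 0.6 × 0.05 = 0.0014625
german: 0.05 × (1−0.65) × (1−0.8) × 0.85 × 0.55 = 0.00163625
Highest score → english.

english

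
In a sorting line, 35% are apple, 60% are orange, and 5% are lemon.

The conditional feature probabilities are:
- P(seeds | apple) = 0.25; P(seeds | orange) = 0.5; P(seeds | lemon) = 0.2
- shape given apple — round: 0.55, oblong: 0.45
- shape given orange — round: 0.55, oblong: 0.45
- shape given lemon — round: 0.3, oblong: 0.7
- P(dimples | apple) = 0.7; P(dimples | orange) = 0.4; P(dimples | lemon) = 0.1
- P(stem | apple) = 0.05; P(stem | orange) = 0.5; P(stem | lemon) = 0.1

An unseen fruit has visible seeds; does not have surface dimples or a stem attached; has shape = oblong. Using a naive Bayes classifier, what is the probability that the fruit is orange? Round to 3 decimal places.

apple: 0.35 × 0.25 × 0.45 × (1−0.7) × (1−0.05) = 0.011221875
orange: 0.6 × 0.5 × 0.45 × (1−0.4) × (1−0.5) = 0.0405
lemon: 0.05 × 0.2 × 0.7 × (1−0.1) × (1−0.1) = 0.00567
P(orange | x) = 0.0405 / 0.057391875 ≈ 0.706

0.706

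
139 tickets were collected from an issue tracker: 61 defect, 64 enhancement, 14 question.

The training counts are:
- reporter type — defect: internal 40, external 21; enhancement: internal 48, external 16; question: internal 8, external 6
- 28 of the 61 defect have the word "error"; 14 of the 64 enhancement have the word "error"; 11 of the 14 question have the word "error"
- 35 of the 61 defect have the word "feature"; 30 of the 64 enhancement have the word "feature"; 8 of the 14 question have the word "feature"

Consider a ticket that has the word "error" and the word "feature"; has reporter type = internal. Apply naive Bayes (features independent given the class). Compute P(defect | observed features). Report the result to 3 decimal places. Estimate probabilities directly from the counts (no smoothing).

defect: (61/139) × (40/61) × (28/61) × (35/61) ≈ 0.0757899
enhancement: (64/139) × (48/64) × (14/64) × (30/64) ≈ 0.0354092
question: (14/139) × (8/14) × (11/14) × (8/14) ≈ 0.0258406
P(defect | x) = 0.0757899 / 0.1370397 ≈ 0.553

0.553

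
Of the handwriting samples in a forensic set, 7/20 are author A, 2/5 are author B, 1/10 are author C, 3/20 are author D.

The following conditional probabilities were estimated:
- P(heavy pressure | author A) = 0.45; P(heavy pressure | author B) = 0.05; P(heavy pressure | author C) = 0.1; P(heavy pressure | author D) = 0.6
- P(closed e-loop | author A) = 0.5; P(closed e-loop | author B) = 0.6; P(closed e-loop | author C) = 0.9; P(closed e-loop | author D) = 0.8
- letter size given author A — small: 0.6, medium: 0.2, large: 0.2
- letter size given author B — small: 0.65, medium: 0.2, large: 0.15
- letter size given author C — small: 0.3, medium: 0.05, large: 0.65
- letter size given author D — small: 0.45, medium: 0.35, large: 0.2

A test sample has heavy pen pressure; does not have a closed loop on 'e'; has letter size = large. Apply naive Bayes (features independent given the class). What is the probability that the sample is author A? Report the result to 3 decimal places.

author A: 0.35 × 0.45 × (1−0.5) × 0.2 = 0.01575
author B: 0.4 × 0.05 × (1−0.6) × 0.15 = 0.0012
author C: 0.1 × 0.1 × (1−0.9) × 0.65 = 0.00065
author D: 0.15 × 0.6 × (1−0.8) × 0.2 = 0.0036
P(author A | x) = 0.01575 / 0.0212 ≈ 0.743

0.743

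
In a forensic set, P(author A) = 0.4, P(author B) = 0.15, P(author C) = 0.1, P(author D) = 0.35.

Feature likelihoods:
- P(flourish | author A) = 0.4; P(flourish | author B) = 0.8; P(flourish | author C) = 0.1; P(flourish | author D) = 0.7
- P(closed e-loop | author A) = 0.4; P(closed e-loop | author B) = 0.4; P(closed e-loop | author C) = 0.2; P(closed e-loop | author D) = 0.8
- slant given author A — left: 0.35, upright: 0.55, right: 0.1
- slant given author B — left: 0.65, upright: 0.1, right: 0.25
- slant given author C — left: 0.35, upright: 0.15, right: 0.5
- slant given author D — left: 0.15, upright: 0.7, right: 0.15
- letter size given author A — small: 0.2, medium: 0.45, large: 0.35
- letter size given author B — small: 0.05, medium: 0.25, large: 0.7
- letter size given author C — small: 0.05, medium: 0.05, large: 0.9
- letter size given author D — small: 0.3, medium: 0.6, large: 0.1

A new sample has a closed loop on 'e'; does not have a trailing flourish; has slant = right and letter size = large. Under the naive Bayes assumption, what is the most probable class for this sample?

author A: 0.4 × (1−0.4) × 0.4 × 0.1 × 0.35 = 0.00336
author B: 0.15 × (1−0.8) × 0.4 × 0.25 × 0.7 = 0.0021
author C: 0.1 × (1−0.1) × 0.2 × 0.5 × 0.9 = 0.0081
author D: 0.35 × (1−0.7) × 0.8 × 0.15 × 0.1 = 0.00126
Highest score → author C.

author C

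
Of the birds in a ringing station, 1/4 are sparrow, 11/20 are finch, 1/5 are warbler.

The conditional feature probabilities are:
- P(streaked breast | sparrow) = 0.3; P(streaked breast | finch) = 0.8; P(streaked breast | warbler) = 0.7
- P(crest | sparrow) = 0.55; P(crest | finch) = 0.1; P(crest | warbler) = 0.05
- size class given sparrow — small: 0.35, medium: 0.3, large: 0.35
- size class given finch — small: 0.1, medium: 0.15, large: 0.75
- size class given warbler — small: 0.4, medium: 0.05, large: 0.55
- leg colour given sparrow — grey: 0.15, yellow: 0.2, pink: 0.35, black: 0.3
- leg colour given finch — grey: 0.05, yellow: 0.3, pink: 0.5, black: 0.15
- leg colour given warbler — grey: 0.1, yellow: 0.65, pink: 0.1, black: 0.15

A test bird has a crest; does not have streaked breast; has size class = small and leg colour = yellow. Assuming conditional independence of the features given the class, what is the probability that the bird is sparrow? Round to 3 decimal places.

0.859

sparrow: 0.25 × (1−0.3) × 0.55 × 0.35 × 0.2 = 0.0067375
finch: 0.55 × (1−0.8) × 0.1 × 0.1 × 0.3 = 0.00033
warbler: 0.2 × (1−0.7) × 0.05 × 0.4 × 0.65 = 0.00078
P(sparrow | x) = 0.0067375 / 0.0078475 ≈ 0.859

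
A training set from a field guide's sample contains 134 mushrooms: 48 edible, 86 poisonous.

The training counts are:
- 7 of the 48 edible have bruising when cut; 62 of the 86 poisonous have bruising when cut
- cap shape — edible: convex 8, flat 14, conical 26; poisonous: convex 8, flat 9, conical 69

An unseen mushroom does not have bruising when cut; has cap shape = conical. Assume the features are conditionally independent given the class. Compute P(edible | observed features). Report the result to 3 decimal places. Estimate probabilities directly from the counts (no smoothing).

0.536

edible: (48/134) × (41/48) × (26/48) ≈ 0.165734
poisonous: (86/134) × (24/86) × (69/86) ≈ 0.1437
P(edible | x) = 0.165734 / 0.309434 ≈ 0.536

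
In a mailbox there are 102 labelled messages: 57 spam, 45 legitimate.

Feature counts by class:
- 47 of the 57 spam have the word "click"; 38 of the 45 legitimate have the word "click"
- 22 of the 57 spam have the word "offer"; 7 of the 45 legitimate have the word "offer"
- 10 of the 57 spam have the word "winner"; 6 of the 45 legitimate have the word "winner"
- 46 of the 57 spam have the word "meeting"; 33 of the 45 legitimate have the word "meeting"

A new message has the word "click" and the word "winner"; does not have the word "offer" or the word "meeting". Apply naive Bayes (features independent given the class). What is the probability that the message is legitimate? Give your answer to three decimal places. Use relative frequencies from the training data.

0.539

spam: (57/102) × (47/57) × (35/57) × (10/57) × (11/57) ≈ 0.0095793
legitimate: (45/102) × (38/45) × (38/45) × (6/45) × (12/45) ≈ 0.0111857
P(legitimate | x) = 0.0111857 / 0.020765 ≈ 0.539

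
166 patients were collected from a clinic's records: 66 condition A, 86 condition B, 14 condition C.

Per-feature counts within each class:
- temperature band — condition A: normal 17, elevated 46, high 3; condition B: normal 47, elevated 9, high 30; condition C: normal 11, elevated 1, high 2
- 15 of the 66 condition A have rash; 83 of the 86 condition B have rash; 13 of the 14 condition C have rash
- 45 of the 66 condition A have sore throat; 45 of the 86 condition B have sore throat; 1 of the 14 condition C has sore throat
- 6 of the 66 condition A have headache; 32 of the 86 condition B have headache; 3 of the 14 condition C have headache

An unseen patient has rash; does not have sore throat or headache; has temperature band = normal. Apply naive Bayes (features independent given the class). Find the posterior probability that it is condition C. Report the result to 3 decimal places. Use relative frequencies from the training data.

condition A: (66/166) × (17/66) × (15/66) × (21/66) × (60/66) ≈ 0.00673241
condition B: (86/166) × (47/86) × (83/86) × (41/86) × (54/86) ≈ 0.0817994
condition C: (14/166) × (11/14) × (13/14) × (13/14) × (11/14) ≈ 0.0448931
P(condition C | x) = 0.0448931 / 0.13342491 ≈ 0.336

0.336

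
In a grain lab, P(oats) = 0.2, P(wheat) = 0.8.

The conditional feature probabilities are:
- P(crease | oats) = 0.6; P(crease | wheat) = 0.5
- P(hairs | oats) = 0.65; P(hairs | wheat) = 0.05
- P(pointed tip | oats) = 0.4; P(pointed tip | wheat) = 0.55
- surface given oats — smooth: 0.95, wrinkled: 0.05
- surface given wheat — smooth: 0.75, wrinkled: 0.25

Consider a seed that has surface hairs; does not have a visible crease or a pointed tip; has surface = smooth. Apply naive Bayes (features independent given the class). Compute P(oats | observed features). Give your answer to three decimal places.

0.815

oats: 0.2 × (1−0.6) × 0.65 × (1−0.4) × 0.95 = 0.02964
wheat: 0.8 × (1−0.5) × 0.05 × (1−0.55) × 0.75 = 0.00675
P(oats | x) = 0.02964 / 0.03639 ≈ 0.815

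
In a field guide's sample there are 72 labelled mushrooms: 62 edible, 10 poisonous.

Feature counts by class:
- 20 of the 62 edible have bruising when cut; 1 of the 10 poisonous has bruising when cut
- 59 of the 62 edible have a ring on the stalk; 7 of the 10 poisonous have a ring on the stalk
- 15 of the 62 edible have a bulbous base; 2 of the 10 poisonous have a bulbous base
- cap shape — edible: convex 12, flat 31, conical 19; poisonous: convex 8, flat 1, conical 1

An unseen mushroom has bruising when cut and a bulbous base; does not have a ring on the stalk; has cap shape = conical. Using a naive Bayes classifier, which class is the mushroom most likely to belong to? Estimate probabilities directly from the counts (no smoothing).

edible

edible: (62/72) × (20/62) × (3/62) × (15/62) × (19/62) ≈ 0.000996526
poisonous: (10/72) × (1/10) × (3/10) × (2/10) × (1/10) ≈ 0.0000833333
Highest score → edible.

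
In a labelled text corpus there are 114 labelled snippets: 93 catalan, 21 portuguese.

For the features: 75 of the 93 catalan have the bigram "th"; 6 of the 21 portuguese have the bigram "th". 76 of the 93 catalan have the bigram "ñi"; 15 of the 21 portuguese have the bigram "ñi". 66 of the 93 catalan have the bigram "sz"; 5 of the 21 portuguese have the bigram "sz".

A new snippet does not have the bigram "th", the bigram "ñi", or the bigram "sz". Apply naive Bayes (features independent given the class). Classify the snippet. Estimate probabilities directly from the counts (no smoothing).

catalan: (93/114) × (18/93) × (17/93) × (27/93) ≈ 0.00837943
portuguese: (21/114) × (15/21) × (6/21) × (16/21) ≈ 0.028643
Highest score → portuguese.

portuguese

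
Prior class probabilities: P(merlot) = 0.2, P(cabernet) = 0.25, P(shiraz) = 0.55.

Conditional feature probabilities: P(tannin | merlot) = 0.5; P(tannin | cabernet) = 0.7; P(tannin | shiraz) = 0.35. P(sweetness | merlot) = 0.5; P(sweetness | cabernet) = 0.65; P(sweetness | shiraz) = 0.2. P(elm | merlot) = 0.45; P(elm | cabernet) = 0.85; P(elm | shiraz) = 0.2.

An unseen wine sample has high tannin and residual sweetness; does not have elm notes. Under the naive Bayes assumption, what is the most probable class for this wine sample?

shiraz

merlot: 0.2 × 0.5 × 0.5 × (1−0.45) = 0.0275
cabernet: 0.25 × 0.7 × 0.65 × (1−0.85) = 0.0170625
shiraz: 0.55 × 0.35 × 0.2 × (1−0.2) = 0.0308
Highest score → shiraz.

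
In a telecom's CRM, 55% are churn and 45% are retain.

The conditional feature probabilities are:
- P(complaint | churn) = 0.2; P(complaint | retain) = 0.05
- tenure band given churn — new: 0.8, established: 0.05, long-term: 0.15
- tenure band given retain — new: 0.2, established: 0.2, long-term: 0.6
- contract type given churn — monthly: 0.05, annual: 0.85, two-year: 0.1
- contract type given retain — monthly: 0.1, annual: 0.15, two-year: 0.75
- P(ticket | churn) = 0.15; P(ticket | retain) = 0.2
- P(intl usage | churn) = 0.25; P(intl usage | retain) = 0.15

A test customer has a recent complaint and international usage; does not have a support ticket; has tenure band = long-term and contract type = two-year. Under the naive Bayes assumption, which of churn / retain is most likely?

retain

churn: 0.55 × 0.2 × 0.15 × 0.1 × (1−0.15) × 0.25 = 0.000350625
retain: 0.45 × 0.05 × 0.6 × 0.75 × (1−0.2) × 0.15 = 0.001215
Highest score → retain.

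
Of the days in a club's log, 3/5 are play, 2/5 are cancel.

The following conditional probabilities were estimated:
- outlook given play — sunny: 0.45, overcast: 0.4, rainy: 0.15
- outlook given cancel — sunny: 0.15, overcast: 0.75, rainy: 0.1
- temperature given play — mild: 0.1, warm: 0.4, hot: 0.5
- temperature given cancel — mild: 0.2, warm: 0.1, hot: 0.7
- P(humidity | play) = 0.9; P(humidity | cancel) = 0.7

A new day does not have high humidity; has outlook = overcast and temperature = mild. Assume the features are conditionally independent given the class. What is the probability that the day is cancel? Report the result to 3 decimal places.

0.882

play: 0.6 × 0.4 × 0.1 × (1−0.9) = 0.0024
cancel: 0.4 × 0.75 × 0.2 × (1−0.7) = 0.018
P(cancel | x) = 0.018 / 0.0204 ≈ 0.882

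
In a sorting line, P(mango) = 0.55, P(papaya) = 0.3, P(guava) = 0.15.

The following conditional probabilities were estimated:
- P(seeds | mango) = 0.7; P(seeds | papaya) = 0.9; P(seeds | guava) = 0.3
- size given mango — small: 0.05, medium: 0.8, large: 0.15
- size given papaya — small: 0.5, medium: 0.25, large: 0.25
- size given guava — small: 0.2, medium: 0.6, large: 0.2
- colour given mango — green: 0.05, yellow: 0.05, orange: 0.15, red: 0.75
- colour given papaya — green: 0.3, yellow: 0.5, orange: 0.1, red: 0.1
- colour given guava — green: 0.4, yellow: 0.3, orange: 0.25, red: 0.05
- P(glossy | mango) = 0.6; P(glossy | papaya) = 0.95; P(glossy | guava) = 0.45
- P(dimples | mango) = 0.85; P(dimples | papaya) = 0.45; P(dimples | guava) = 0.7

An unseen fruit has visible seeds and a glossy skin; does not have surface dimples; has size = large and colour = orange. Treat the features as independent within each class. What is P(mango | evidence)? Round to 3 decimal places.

mango: 0.55 × 0.7 × 0.15 × 0.15 × 0.6 × (1−0.85) = 0.000779625
papaya: 0.3 × 0.9 × 0.25 × 0.1 × 0.95 × (1−0.45) = 0.003526875
guava: 0.15 × 0.3 × 0.2 × 0.25 × 0.45 × (1−0.7) = 0.00030375
P(mango | x) = 0.000779625 / 0.00461025 ≈ 0.169

0.169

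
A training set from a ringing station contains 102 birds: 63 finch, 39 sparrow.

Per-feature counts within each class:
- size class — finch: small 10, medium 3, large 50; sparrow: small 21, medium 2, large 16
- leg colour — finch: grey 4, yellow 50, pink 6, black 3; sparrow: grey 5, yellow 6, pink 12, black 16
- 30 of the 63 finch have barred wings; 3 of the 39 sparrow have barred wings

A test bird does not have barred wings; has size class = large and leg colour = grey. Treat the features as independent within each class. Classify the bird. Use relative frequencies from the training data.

finch: (63/102) × (50/63) × (4/63) × (33/63) ≈ 0.0163028
sparrow: (39/102) × (16/39) × (5/39) × (36/39) ≈ 0.0185636
Highest score → sparrow.

sparrow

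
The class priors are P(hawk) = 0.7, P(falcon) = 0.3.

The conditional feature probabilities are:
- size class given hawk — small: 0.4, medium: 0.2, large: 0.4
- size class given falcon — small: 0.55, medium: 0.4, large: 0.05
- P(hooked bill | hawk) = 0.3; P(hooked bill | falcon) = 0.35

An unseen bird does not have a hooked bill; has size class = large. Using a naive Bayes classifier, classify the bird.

hawk

hawk: 0.7 × 0.4 × (1−0.3) = 0.196
falcon: 0.3 × 0.05 × (1−0.35) = 0.00975
Highest score → hawk.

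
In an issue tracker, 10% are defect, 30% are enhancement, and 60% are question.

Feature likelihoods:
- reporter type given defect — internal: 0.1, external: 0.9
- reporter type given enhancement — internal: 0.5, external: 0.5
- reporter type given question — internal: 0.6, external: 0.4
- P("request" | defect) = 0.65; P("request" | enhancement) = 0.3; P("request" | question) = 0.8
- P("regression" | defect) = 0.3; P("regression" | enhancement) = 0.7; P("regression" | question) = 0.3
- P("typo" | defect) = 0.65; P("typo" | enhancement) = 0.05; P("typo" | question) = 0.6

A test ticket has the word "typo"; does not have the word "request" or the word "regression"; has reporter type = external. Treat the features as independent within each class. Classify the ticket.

defect: 0.1 × 0.9 × (1−0.65) × (1−0.3) × 0.65 = 0.0143325
enhancement: 0.3 × 0.5 × (1−0.3) × (1−0.7) × 0.05 = 0.001575
question: 0.6 × 0.4 × (1−0.8) × (1−0.3) × 0.6 = 0.02016
Highest score → question.

question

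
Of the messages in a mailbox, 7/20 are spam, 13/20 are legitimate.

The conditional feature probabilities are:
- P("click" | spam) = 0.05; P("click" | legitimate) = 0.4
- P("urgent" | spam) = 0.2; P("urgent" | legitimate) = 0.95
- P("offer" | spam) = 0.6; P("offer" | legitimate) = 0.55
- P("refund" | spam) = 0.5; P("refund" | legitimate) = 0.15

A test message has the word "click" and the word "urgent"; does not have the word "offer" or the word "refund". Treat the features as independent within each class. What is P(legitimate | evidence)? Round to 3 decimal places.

0.993

spam: 0.35 × 0.05 × 0.2 × (1−0.6) × (1−0.5) = 0.0007
legitimate: 0.65 × 0.4 × 0.95 × (1−0.55) × (1−0.15) = 0.0944775
P(legitimate | x) = 0.0944775 / 0.0951775 ≈ 0.993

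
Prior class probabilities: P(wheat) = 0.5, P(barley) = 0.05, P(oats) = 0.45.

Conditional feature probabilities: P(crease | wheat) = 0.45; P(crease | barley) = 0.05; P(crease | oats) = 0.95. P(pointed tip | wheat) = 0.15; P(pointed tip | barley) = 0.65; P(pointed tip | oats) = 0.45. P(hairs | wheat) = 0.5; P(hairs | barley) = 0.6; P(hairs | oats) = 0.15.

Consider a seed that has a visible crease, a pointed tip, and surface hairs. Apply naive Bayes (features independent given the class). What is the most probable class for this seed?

oats

wheat: 0.5 × 0.45 × 0.15 × 0.5 = 0.016875
barley: 0.05 × 0.05 × 0.65 × 0.6 = 0.000975
oats: 0.45 × 0.95 × 0.45 × 0.15 = 0.02885625
Highest score → oats.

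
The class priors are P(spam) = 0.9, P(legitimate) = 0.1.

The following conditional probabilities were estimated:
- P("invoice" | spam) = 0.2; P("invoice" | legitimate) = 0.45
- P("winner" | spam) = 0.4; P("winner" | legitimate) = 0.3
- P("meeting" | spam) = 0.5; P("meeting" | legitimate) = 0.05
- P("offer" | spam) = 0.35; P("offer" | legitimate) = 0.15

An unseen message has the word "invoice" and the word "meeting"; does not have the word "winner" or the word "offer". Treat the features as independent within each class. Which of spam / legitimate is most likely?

spam

spam: 0.9 × 0.2 × (1−0.4) × 0.5 × (1−0.35) = 0.0351
legitimate: 0.1 × 0.45 × (1−0.3) × 0.05 × (1−0.15) = 0.00133875
Highest score → spam.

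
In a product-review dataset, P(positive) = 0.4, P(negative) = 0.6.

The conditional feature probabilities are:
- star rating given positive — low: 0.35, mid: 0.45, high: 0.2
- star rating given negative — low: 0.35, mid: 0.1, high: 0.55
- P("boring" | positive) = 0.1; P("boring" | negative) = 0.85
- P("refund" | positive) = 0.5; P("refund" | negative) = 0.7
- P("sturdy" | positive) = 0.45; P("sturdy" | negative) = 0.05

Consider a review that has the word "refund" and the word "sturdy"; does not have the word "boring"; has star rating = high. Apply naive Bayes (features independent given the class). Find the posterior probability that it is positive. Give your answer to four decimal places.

0.9034

positive: 0.4 × 0.2 × (1−0.1) × 0.5 × 0.45 = 0.0162
negative: 0.6 × 0.55 × (1−0.85) × 0.7 × 0.05 = 0.0017325
P(positive | x) = 0.0162 / 0.0179325 ≈ 0.9034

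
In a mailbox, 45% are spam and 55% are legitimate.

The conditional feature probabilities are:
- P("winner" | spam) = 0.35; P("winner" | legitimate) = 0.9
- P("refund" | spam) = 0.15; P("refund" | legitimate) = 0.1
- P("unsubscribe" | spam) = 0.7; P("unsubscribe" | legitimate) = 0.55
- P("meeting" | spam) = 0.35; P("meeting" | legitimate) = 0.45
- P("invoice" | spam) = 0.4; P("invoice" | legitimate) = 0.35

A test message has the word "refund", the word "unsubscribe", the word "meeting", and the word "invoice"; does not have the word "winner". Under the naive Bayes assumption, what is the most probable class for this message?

spam: 0.45 × (1−0.35) × 0.15 × 0.7 × 0.35 × 0.4 = 0.00429975
legitimate: 0.55 × (1−0.9) × 0.1 × 0.55 × 0.45 × 0.35 = 0.0004764375
Highest score → spam.

spam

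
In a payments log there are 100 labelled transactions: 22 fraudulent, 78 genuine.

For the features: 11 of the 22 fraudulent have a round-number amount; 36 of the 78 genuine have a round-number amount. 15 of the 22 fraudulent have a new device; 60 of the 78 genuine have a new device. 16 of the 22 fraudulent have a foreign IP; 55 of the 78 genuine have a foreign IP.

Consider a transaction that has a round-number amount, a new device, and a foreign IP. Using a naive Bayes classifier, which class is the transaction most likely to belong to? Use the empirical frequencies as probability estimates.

fraudulent: (22/100) × (11/22) × (15/22) × (16/22) ≈ 0.0545455
genuine: (78/100) × (36/78) × (60/78) × (55/78) ≈ 0.195266
Highest score → genuine.

genuine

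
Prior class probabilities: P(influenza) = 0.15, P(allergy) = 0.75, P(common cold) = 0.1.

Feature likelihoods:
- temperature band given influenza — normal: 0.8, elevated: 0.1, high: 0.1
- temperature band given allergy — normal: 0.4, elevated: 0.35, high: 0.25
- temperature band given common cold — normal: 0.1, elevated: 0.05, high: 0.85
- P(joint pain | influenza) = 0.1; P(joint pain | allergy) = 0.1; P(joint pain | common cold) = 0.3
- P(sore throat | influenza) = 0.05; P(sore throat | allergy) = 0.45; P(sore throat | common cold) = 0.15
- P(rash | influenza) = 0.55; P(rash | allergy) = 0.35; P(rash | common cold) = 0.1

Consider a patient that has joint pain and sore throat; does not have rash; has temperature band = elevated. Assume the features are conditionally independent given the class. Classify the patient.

allergy

influenza: 0.15 × 0.1 × 0.1 × 0.05 × (1−0.55) = 0.00003375
allergy: 0.75 × 0.35 × 0.1 × 0.45 × (1−0.35) = 0.007678125
common cold: 0.1 × 0.05 × 0.3 × 0.15 × (1−0.1) = 0.0002025
Highest score → allergy.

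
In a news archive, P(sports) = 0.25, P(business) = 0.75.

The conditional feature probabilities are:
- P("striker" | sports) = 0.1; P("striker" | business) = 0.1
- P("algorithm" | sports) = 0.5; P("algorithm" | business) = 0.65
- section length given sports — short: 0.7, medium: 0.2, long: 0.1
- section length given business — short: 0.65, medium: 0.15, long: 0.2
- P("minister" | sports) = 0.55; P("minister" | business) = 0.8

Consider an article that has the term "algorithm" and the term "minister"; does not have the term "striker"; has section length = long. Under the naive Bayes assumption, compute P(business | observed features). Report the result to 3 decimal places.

sports: 0.25 × (1−0.1) × 0.5 × 0.1 × 0.55 = 0.0061875
business: 0.75 × (1−0.1) × 0.65 × 0.2 × 0.8 = 0.0702
P(business | x) = 0.0702 / 0.0763875 ≈ 0.919

0.919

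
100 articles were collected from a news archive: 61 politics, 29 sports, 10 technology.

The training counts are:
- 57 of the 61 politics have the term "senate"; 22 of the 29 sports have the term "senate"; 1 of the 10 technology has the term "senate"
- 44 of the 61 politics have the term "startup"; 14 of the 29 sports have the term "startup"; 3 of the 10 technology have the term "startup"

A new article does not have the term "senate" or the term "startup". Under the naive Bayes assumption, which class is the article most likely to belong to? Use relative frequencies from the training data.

technology

politics: (61/100) × (4/61) × (17/61) ≈ 0.0111475
sports: (29/100) × (7/29) × (15/29) ≈ 0.0362069
technology: (10/100) × (9/10) × (7/10) = 0.063
Highest score → technology.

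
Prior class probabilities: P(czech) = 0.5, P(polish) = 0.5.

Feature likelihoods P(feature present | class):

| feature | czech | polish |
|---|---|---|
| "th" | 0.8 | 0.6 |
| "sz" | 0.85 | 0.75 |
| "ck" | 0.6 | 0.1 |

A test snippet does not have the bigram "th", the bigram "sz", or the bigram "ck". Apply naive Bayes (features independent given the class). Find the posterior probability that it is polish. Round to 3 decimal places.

0.882

czech: 0.5 × (1−0.8) × (1−0.85) × (1−0.6) = 0.006
polish: 0.5 × (1−0.6) × (1−0.75) × (1−0.1) = 0.045
P(polish | x) = 0.045 / 0.051 ≈ 0.882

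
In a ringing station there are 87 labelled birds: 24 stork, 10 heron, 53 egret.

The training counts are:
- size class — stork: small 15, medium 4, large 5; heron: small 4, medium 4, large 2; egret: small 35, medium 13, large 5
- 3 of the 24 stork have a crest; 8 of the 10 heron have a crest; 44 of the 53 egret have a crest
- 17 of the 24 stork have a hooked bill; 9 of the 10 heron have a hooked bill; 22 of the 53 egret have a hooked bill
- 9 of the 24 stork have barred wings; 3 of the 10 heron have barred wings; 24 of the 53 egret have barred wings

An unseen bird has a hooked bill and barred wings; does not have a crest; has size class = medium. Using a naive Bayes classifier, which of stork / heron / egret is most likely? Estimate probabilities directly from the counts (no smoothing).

stork

stork: (24/87) × (4/24) × (21/24) × (17/24) × (9/24) ≈ 0.0106861
heron: (10/87) × (4/10) × (2/10) × (9/10) × (3/10) ≈ 0.00248276
egret: (53/87) × (13/53) × (9/53) × (22/53) × (24/53) ≈ 0.0047695
Highest score → stork.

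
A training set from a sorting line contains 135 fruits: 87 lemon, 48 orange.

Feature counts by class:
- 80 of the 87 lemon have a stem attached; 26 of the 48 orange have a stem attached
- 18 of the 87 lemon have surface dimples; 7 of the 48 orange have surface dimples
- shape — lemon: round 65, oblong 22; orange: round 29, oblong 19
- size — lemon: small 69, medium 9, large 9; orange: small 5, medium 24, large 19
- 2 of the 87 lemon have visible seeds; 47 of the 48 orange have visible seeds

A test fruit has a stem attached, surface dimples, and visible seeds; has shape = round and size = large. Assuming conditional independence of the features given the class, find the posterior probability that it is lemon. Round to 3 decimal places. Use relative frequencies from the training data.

lemon: (87/135) × (80/87) × (18/87) × (65/87) × (9/87) × (2/87) ≈ 0.00021784
orange: (48/135) × (26/48) × (7/48) × (29/48) × (19/48) × (47/48) ≈ 0.00657691
P(lemon | x) = 0.00021784 / 0.00679475 ≈ 0.032

0.032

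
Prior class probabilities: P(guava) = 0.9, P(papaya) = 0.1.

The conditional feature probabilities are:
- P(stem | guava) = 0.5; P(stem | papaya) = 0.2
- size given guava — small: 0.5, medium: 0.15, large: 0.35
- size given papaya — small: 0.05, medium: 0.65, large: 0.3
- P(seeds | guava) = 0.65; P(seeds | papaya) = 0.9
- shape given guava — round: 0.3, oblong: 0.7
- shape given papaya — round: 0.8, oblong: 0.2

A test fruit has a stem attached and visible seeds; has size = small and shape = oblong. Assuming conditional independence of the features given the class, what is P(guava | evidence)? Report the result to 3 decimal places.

0.998

guava: 0.9 × 0.5 × 0.5 × 0.65 × 0.7 = 0.102375
papaya: 0.1 × 0.2 × 0.05 × 0.9 × 0.2 = 0.00018
P(guava | x) = 0.102375 / 0.102555 ≈ 0.998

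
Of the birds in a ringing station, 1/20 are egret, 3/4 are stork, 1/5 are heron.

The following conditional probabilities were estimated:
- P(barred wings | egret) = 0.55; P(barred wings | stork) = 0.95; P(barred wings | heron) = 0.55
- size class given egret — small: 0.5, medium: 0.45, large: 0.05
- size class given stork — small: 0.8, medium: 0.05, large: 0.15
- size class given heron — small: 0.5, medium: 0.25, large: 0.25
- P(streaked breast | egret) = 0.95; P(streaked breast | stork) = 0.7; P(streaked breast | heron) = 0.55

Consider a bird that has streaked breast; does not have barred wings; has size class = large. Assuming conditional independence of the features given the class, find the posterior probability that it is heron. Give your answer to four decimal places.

0.7120

egret: 0.05 × (1−0.55) × 0.05 × 0.95 = 0.00106875
stork: 0.75 × (1−0.95) × 0.15 × 0.7 = 0.0039375
heron: 0.2 × (1−0.55) × 0.25 × 0.55 = 0.012375
P(heron | x) = 0.012375 / 0.01738125 ≈ 0.7120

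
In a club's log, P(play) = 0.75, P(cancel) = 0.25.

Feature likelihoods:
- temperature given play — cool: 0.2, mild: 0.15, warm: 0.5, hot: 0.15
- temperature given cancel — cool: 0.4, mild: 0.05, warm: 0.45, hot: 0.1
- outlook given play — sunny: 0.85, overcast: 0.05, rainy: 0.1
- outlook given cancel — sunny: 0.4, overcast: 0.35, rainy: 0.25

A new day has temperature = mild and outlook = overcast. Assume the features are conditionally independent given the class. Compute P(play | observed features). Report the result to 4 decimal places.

0.5625

play: 0.75 × 0.15 × 0.05 = 0.005625
cancel: 0.25 × 0.05 × 0.35 = 0.004375
P(play | x) = 0.005625 / 0.01 ≈ 0.5625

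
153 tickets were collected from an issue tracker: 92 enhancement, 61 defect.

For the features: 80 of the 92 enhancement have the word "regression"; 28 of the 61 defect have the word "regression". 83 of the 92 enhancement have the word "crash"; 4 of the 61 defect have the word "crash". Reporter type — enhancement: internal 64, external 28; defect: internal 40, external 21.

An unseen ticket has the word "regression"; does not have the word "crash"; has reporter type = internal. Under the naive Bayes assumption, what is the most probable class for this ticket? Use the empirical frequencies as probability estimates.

enhancement: (92/153) × (80/92) × (9/92) × (64/92) ≈ 0.0355832
defect: (61/153) × (28/61) × (57/61) × (40/61) ≈ 0.112135
Highest score → defect.

defect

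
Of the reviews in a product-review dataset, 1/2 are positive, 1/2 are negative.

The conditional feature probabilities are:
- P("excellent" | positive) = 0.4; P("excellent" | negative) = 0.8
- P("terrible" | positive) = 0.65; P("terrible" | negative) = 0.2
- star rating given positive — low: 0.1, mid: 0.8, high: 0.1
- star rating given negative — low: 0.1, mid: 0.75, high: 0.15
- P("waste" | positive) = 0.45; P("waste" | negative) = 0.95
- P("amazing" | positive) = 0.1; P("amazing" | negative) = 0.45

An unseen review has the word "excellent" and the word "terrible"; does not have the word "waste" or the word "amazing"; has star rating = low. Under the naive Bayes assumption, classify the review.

positive: 0.5 × 0.4 × 0.65 × 0.1 × (1−0.45) × (1−0.1) = 0.006435
negative: 0.5 × 0.8 × 0.2 × 0.1 × (1−0.95) × (1−0.45) = 0.00022
Highest score → positive.

positive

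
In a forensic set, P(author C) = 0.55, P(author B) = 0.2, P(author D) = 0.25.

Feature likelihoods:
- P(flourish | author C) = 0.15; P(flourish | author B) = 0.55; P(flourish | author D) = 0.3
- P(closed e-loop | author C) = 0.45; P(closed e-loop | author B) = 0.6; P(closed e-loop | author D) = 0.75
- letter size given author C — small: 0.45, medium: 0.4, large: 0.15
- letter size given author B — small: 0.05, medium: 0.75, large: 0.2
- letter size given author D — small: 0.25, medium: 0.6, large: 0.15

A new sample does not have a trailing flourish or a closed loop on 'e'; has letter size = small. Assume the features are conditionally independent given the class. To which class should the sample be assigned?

author C: 0.55 × (1−0.15) × (1−0.45) × 0.45 = 0.11570625
author B: 0.2 × (1−0.55) × (1−0.6) × 0.05 = 0.0018
author D: 0.25 × (1−0.3) × (1−0.75) × 0.25 = 0.0109375
Highest score → author C.

author C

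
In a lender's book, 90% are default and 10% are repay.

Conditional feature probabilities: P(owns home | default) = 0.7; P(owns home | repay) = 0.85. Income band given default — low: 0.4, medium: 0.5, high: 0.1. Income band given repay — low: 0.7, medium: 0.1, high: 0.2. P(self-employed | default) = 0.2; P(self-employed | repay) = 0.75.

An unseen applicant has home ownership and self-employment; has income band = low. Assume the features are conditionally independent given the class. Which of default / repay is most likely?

default

default: 0.9 × 0.7 × 0.4 × 0.2 = 0.0504
repay: 0.1 × 0.85 × 0.7 × 0.75 = 0.044625
Highest score → default.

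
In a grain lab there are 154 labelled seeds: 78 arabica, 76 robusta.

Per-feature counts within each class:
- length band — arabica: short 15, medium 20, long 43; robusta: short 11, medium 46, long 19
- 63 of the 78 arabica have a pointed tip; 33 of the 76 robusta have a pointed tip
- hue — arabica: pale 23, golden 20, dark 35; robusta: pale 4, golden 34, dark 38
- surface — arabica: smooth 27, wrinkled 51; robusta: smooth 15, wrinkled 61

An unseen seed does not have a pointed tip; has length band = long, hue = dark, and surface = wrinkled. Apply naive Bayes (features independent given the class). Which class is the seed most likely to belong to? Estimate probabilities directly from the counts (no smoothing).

arabica: (78/154) × (43/78) × (15/78) × (35/78) × (51/78) ≈ 0.0157541
robusta: (76/154) × (19/76) × (43/76) × (38/76) × (61/76) ≈ 0.0280139
Highest score → robusta.

robusta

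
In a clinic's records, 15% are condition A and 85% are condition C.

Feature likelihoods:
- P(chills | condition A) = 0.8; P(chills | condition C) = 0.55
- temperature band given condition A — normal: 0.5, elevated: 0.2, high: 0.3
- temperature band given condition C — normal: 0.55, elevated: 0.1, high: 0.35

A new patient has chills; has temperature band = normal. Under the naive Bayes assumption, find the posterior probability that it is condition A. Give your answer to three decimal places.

0.189

condition A: 0.15 × 0.8 × 0.5 = 0.06
condition C: 0.85 × 0.55 × 0.55 = 0.257125
P(condition A | x) = 0.06 / 0.317125 ≈ 0.189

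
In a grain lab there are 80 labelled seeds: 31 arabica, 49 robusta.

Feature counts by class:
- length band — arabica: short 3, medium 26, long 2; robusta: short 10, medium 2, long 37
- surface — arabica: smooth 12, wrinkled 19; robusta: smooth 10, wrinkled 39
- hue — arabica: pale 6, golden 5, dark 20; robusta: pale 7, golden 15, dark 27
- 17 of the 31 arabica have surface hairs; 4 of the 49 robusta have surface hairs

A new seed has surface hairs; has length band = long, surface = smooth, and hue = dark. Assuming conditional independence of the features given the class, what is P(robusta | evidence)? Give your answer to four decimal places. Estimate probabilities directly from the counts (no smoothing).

0.5536

arabica: (31/80) × (2/31) × (12/31) × (20/31) × (17/31) ≈ 0.00342385
robusta: (49/80) × (37/49) × (10/49) × (27/49) × (4/49) ≈ 0.00424568
P(robusta | x) = 0.00424568 / 0.00766953 ≈ 0.5536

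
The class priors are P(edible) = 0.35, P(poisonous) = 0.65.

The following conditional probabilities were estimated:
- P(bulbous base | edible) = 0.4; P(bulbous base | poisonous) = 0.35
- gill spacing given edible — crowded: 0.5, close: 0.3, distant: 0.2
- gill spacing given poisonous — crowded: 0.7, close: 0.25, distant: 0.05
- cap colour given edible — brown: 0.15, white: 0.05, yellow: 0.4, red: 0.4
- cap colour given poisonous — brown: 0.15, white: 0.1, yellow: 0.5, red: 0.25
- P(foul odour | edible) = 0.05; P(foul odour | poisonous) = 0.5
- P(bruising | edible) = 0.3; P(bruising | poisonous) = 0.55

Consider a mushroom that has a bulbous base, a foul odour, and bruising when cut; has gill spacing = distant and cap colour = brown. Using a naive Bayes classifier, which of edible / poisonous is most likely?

edible: 0.35 × 0.4 × 0.2 × 0.15 × 0.05 × 0.3 = 0.000063
poisonous: 0.65 × 0.35 × 0.05 × 0.15 × 0.5 × 0.55 = 0.00046921875
Highest score → poisonous.

poisonous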